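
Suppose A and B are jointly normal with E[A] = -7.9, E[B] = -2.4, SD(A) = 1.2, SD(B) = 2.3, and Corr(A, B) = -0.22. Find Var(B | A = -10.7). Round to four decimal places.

5.0340

Var(B | A=x) = (1 − ρ²)·σ_B².
Var(B | A=-10.7) = (2.3)²·(1 − (-0.22)²) = 5.29·0.9516 = 5.0340.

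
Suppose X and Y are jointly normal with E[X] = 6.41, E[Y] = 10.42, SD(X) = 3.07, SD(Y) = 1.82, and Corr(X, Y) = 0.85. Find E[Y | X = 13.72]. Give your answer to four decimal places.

14.1036

The regression of Y on X has slope ρ·σ_Y/σ_X and passes through (μ_X, μ_Y).
E[Y | X=13.72] = 10.42 + (0.85)·(1.82/3.07)·(13.72 − (6.41)) = 10.42 + (0.50391)·(7.31) = 14.1036.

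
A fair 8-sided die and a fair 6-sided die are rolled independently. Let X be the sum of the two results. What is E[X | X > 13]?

P(X > 13) = 1/48.
Σ over the event: 14·1/48 = 7/24.
E[X | X > 13] = (7/24) / (1/48) = 14.

14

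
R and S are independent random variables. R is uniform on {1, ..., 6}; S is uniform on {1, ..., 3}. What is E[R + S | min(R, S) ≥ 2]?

Outcomes with min(R, S) ≥ 2: (2,2), (2,3), (3,2), (3,3), (4,2), (4,3), (5,2), (5,3), (6,2), (6,3), each with probability 1/18.
E[R + S | min(R, S) ≥ 2] = (4 + 5 + 5 + 6 + 6 + 7 + 7 + 8 + 8 + 9) / 10 = 13/2.

13/2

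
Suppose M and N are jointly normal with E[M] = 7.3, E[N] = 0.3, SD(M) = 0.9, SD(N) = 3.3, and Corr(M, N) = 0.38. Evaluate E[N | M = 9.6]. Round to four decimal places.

3.5047

The regression of N on M has slope ρ·σ_N/σ_M and passes through (μ_M, μ_N).
E[N | M=9.6] = 0.3 + (0.38)·(3.3/0.9)·(9.6 − (7.3)) = 0.3 + (1.39333)·(2.3) = 3.5047.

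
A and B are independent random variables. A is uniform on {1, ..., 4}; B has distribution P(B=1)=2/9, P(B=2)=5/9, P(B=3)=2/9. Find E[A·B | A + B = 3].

2

P(A + B = 3) = 7/36.
Summing AB·P(x,y) over outcomes with A + B = 3 gives 7/18.
E[A·B | A + B = 3] = (7/18) / (7/36) = 2.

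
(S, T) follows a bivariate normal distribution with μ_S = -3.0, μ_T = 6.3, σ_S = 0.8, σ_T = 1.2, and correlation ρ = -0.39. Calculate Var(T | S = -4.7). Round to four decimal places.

1.2210

For a bivariate normal, Var(T | S=x) = σ_T²(1 − ρ²).
Var(T | S=-4.7) = (1.2)²·(1 − (-0.39)²) = 1.44·0.8479 = 1.2210.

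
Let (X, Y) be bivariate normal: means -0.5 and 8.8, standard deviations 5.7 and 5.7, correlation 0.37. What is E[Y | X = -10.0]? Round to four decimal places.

5.2850

For a bivariate normal, E[Y | X=x] = μ_Y + ρ·(σ_Y/σ_X)·(x − μ_X).
E[Y | X=-10.0] = 8.8 + (0.37)·(5.7/5.7)·(-10.0 − (-0.5)) = 8.8 + (0.37)·(-9.5) = 5.2850.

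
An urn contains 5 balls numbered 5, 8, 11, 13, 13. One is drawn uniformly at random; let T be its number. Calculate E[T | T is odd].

P(T is odd) = 4/5.
Σ over the event: 5·1/5 + 11·1/5 + 13·2/5 = 42/5.
E[T | T is odd] = (42/5) / (4/5) = 21/2.

21/2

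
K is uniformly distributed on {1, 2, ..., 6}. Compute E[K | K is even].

4

Given K is even, K is equally likely to be any of {2, 4, 6}.
E[K | K is even] = (2 + 4 + 6) / 3 = 4.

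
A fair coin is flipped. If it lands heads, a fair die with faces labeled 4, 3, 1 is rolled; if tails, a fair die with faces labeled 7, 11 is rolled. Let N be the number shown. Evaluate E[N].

E[N | heads] = (4+3+1)/3 = 8/3.
E[N | tails] = (7+11)/2 = 9.
By the law of total expectation,
E[N] = (1/2)·(8/3) + (1/2)·(9) = 35/6.

35/6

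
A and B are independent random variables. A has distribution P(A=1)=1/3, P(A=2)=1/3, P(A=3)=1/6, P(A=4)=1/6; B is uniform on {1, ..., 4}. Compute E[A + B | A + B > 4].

P(A + B > 4) = 13/24.
Summing (A+B)·P(x,y) over outcomes with A + B > 4 gives 19/6.
E[A + B | A + B > 4] = (19/6) / (13/24) = 76/13.

76/13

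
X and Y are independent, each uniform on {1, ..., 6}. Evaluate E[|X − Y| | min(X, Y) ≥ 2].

8/5

P(min(X, Y) ≥ 2) = 25/36.
Summing |X−Y|·P(x,y) over outcomes with min(X, Y) ≥ 2 gives 10/9.
E[|X − Y| | min(X, Y) ≥ 2] = (10/9) / (25/36) = 8/5.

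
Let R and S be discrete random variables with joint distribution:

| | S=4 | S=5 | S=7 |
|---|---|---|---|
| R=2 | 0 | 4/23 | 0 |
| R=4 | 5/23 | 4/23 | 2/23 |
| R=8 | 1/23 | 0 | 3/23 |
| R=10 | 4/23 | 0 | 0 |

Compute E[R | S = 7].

P(S = 7) = 5/23.
Σ R·P over the event = 4·(2/23) + 8·(3/23) = 32/23.
E[R | S = 7] = (32/23) / (5/23) = 32/5.

32/5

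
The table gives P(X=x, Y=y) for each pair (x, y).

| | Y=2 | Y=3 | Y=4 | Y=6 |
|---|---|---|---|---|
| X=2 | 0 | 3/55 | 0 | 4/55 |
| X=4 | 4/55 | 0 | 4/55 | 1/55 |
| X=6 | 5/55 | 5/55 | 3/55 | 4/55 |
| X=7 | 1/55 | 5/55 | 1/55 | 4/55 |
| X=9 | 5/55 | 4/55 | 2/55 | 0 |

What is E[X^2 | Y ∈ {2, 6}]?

535/14

P(Y ∈ {2, 6}) = 28/55.
Σ X^2·P over the event = 4·(4/55) + 16·(4/55) + 16·(1/55) + 36·(5/55) + 36·(4/55) + 49·(1/55) + 49·(4/55) + 81·(5/55) = 214/11.
E[X^2 | Y ∈ {2, 6}] = (214/11) / (28/55) = 535/14.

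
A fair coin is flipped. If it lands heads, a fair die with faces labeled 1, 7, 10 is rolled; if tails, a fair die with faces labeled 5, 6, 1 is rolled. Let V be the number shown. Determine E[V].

5

E[V | heads] = (1+7+10)/3 = 6.
E[V | tails] = (5+6+1)/3 = 4.
E[V] = (1/2)·(6) + (1/2)·(4) = 5.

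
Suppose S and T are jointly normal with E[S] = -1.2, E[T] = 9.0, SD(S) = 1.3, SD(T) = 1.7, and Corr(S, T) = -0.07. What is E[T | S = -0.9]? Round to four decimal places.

8.9725

E[T | S=x] = μ_T + ρ(σ_T/σ_S)(x − μ_S) for jointly normal variables.
E[T | S=-0.9] = 9.0 + (-0.07)·(1.7/1.3)·(-0.9 − (-1.2)) = 9.0 + (-0.091538)·(0.3) = 8.9725.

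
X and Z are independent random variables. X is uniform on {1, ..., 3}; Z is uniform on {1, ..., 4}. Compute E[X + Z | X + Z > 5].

19/3

Outcomes with X + Z > 5: (2,4), (3,3), (3,4), each with probability 1/12.
E[X + Z | X + Z > 5] = (6 + 6 + 7) / 3 = 19/3.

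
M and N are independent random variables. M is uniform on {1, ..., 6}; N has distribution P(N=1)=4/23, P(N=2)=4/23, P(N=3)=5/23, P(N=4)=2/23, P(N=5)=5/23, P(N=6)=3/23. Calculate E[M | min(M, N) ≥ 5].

11/2

P(min(M, N) ≥ 5) = 8/69.
Summing M·P(x,y) over outcomes with min(M, N) ≥ 5 gives 44/69.
E[M | min(M, N) ≥ 5] = (44/69) / (8/69) = 11/2.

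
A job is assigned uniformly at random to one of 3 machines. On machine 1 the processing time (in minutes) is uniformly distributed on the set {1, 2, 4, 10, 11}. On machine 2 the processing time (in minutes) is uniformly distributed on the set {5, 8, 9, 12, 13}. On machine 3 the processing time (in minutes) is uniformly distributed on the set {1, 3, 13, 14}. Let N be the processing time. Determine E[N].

E[N | machine 1] = (1+2+4+10+11)/5 = 28/5.
E[N | machine 2] = (5+8+9+12+13)/5 = 47/5.
E[N | machine 3] = (1+3+13+14)/4 = 31/4.
E[N] = (1/3)·(28/5) + (1/3)·(47/5) + (1/3)·(31/4) = 91/12.

91/12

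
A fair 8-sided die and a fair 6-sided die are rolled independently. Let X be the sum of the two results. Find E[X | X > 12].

40/3

P(X > 12) = 1/16.
Σ over the event: 13·1/24 + 14·1/48 = 5/6.
E[X | X > 12] = (5/6) / (1/16) = 40/3.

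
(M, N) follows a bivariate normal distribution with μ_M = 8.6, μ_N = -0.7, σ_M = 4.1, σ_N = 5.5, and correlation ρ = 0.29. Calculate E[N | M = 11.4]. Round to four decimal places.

The regression of N on M has slope ρ·σ_N/σ_M and passes through (μ_M, μ_N).
E[N | M=11.4] = -0.7 + (0.29)·(5.5/4.1)·(11.4 − (8.6)) = -0.7 + (0.38902)·(2.8) = 0.3893.

0.3893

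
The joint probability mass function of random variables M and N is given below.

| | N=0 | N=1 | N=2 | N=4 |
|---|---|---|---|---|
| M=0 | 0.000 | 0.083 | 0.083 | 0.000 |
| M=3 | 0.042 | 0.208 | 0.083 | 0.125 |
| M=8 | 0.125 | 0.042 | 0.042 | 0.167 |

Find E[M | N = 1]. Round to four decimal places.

P(N = 1) = 0.333.
Σ M·P over the event = 0·(0.083) + 3·(0.208) + 8·(0.042) = 0.960.
E[M | N = 1] = (0.960) / (0.333) = 2.8829.

2.8829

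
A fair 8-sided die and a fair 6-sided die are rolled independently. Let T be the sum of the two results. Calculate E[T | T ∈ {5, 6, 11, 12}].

65/8

P(T ∈ {5, 6, 11, 12}) = 1/3.
Σ over the event: 5·1/12 + 6·5/48 + 11·1/12 + 12·1/16 = 65/24.
E[T | T ∈ {5, 6, 11, 12}] = (65/24) / (1/3) = 65/8.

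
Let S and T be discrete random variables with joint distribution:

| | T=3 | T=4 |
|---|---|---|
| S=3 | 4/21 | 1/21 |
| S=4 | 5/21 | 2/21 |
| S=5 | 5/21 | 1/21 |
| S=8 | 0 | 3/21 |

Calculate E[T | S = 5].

P(S = 5) = 2/7.
Σ T·P over the event = 3·(5/21) + 4·(1/21) = 19/21.
E[T | S = 5] = (19/21) / (2/7) = 19/6.

19/6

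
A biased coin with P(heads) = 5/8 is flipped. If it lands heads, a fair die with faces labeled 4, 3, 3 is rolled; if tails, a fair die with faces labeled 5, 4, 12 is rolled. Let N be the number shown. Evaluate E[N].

113/24

E[N | heads] = (4+3+3)/3 = 10/3.
E[N | tails] = (5+4+12)/3 = 7.
By the law of total expectation,
E[N] = (5/8)·(10/3) + (3/8)·(7) = 113/24.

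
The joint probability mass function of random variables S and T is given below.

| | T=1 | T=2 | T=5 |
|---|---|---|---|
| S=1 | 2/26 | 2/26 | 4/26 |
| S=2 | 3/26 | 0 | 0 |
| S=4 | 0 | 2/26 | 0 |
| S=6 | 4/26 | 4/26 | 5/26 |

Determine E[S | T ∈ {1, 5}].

P(T ∈ {1, 5}) = 9/13.
Σ S·P over the event = 1·(2/26) + 1·(4/26) + 2·(3/26) + 6·(4/26) + 6·(5/26) = 33/13.
E[S | T ∈ {1, 5}] = (33/13) / (9/13) = 11/3.

11/3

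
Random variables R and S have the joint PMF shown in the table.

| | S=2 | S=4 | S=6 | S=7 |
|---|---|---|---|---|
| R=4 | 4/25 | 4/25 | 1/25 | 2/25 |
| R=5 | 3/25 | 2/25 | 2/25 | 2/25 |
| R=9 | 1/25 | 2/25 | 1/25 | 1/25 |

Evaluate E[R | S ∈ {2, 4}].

21/4

P(S ∈ {2, 4}) = 16/25.
Σ R·P over the event = 4·(4/25) + 4·(4/25) + 5·(3/25) + 5·(2/25) + 9·(1/25) + 9·(2/25) = 84/25.
E[R | S ∈ {2, 4}] = (84/25) / (16/25) = 21/4.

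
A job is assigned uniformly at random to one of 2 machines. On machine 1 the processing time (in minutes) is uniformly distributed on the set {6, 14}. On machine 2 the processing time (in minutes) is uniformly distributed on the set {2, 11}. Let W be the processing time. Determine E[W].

33/4

E[W | machine 1] = (6+14)/2 = 10.
E[W | machine 2] = (2+11)/2 = 13/2.
E[W] = (1/2)·(10) + (1/2)·(13/2) = 33/4.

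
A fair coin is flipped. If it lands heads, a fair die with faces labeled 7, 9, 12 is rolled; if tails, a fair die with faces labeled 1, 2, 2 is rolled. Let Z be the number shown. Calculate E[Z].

11/2

E[Z | heads] = (7+9+12)/3 = 28/3.
E[Z | tails] = (1+2+2)/3 = 5/3.
E[Z] = (1/2)·(28/3) + (1/2)·(5/3) = 11/2.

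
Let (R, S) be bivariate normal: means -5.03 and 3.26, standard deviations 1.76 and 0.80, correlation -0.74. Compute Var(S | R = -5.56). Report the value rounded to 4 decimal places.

0.2895

The conditional variance in a bivariate normal is σ_S²(1 − ρ²), independent of x.
Var(S | R=-5.56) = (0.80)²·(1 − (-0.74)²) = 0.64·0.4524 = 0.2895.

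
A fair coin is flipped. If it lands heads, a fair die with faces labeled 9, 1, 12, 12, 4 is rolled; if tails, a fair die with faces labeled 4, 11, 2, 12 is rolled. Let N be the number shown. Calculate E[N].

E[N | heads] = (9+1+12+12+4)/5 = 38/5.
E[N | tails] = (4+11+2+12)/4 = 29/4.
By the law of total expectation,
E[N] = (1/2)·(38/5) + (1/2)·(29/4) = 297/40.

297/40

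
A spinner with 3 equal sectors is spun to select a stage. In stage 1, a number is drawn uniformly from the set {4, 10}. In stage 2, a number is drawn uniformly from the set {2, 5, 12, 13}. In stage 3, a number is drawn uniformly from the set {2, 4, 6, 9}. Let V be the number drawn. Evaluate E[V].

E[V | stage 1] = (4+10)/2 = 7.
E[V | stage 2] = (2+5+12+13)/4 = 8.
E[V | stage 3] = (2+4+6+9)/4 = 21/4.
By the law of total expectation,
E[V] = (1/3)·(7) + (1/3)·(8) + (1/3)·(21/4) = 27/4.

27/4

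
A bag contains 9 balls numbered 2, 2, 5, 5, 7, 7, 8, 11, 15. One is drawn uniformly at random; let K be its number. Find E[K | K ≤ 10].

P(K ≤ 10) = 7/9.
Σ over the event: 2·2/9 + 5·2/9 + 7·2/9 + 8·1/9 = 4.
E[K | K ≤ 10] = (4) / (7/9) = 36/7.

36/7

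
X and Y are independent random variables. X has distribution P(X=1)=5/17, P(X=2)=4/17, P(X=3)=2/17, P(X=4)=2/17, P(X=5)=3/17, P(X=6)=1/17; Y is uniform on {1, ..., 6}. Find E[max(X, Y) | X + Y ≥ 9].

P(X + Y ≥ 9) = 19/102.
Summing max(X,Y)·P(x,y) over outcomes with X + Y ≥ 9 gives 53/51.
E[max(X, Y) | X + Y ≥ 9] = (53/51) / (19/102) = 106/19.

106/19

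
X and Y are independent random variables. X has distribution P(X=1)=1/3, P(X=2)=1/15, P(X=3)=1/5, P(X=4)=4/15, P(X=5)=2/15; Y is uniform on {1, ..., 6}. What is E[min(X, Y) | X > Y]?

P(X > Y) = 3/10.
Summing min(X,Y)·P(x,y) over outcomes with X > Y gives 3/5.
E[min(X, Y) | X > Y] = (3/5) / (3/10) = 2.

2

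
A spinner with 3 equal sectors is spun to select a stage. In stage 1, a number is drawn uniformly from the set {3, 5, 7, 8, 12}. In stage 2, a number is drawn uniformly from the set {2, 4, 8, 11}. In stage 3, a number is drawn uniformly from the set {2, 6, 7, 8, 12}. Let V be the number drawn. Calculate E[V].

27/4

E[V | stage 1] = (3+5+7+8+12)/5 = 7.
E[V | stage 2] = (2+4+8+11)/4 = 25/4.
E[V | stage 3] = (2+6+7+8+12)/5 = 7.
By the law of total expectation,
E[V] = (1/3)·(7) + (1/3)·(25/4) + (1/3)·(7) = 27/4.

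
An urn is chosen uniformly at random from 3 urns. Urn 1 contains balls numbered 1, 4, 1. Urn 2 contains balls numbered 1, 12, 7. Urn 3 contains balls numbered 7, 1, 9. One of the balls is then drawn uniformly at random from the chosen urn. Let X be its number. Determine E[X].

E[X | urn 1] = (1+4+1)/3 = 2.
E[X | urn 2] = (1+12+7)/3 = 20/3.
E[X | urn 3] = (7+1+9)/3 = 17/3.
By the law of total expectation,
E[X] = (1/3)·(2) + (1/3)·(20/3) + (1/3)·(17/3) = 43/9.

43/9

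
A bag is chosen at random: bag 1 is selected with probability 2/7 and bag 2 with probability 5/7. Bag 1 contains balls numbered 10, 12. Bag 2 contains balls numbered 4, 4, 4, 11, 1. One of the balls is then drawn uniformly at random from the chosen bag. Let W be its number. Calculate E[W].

E[W | bag 1] = (10+12)/2 = 11.
E[W | bag 2] = (4+4+4+11+1)/5 = 24/5.
E[W] = (2/7)·(11) + (5/7)·(24/5) = 46/7.

46/7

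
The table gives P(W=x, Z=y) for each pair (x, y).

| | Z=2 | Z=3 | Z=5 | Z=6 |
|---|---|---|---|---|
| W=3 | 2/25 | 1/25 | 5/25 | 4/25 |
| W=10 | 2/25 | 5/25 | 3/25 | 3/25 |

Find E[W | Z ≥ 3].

P(Z ≥ 3) = 21/25.
Σ W·P over the event = 3·(1/25) + 3·(5/25) + 3·(4/25) + 10·(5/25) + 10·(3/25) + 10·(3/25) = 28/5.
E[W | Z ≥ 3] = (28/5) / (21/25) = 20/3.

20/3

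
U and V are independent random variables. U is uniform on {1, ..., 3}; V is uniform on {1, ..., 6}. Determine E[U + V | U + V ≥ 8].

25/3

P(U + V ≥ 8) = 1/6.
Summing (U+V)·P(x,y) over outcomes with U + V ≥ 8 gives 25/18.
E[U + V | U + V ≥ 8] = (25/18) / (1/6) = 25/3.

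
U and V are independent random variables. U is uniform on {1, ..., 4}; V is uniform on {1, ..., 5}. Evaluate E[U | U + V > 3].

46/17

P(U + V > 3) = 17/20.
Summing U·P(x,y) over outcomes with U + V > 3 gives 23/10.
E[U | U + V > 3] = (23/10) / (17/20) = 46/17.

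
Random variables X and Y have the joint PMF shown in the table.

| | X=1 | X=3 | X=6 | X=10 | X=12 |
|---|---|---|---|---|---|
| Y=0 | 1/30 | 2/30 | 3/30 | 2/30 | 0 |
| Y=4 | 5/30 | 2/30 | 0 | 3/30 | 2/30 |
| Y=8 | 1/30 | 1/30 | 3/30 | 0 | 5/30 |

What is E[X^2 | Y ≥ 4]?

1449/22

P(Y ≥ 4) = 11/15.
Σ X^2·P over the event = 1·(5/30) + 1·(1/30) + 9·(2/30) + 9·(1/30) + 36·(3/30) + 100·(3/30) + 144·(2/30) + 144·(5/30) = 483/10.
E[X^2 | Y ≥ 4] = (483/10) / (11/15) = 1449/22.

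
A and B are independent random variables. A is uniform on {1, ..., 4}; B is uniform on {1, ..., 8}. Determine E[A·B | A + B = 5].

Outcomes with A + B = 5: (1,4), (2,3), (3,2), (4,1), each with probability 1/32.
E[A·B | A + B = 5] = (4 + 6 + 6 + 4) / 4 = 5.

5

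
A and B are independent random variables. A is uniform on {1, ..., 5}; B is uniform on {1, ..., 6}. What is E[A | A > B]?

Outcomes with A > B: (2,1), (3,1), (3,2), (4,1), (4,2), (4,3), (5,1), (5,2), (5,3), (5,4), each with probability 1/30.
E[A | A > B] = (2 + 3 + 3 + 4 + 4 + 4 + 5 + 5 + 5 + 5) / 10 = 4.

4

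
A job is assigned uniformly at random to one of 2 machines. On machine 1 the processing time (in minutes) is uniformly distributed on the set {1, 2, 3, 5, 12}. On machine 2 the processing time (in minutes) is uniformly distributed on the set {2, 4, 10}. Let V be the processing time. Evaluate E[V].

E[V | machine 1] = (1+2+3+5+12)/5 = 23/5.
E[V | machine 2] = (2+4+10)/3 = 16/3.
By the law of total expectation,
E[V] = (1/2)·(23/5) + (1/2)·(16/3) = 149/30.

149/30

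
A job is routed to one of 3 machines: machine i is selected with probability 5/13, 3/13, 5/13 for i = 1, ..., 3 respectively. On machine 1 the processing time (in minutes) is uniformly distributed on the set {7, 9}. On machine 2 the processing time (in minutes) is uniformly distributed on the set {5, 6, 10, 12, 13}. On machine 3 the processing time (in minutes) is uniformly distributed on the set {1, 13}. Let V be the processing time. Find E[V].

E[V | machine 1] = (7+9)/2 = 8.
E[V | machine 2] = (5+6+10+12+13)/5 = 46/5.
E[V | machine 3] = (1+13)/2 = 7.
E[V] = (5/13)·(8) + (3/13)·(46/5) + (5/13)·(7) = 513/65.

513/65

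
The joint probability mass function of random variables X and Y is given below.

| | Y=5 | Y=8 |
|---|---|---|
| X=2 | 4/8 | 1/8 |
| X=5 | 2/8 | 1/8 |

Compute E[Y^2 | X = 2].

164/5

P(X = 2) = 5/8.
Σ Y^2·P over the event = 25·(4/8) + 64·(1/8) = 41/2.
E[Y^2 | X = 2] = (41/2) / (5/8) = 164/5.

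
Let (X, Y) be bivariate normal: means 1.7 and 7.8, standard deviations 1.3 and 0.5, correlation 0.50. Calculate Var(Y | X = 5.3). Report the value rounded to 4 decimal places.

0.1875

Var(Y | X=x) = (1 − ρ²)·σ_Y².
Var(Y | X=5.3) = (0.5)²·(1 − (0.50)²) = 0.25·0.75 = 0.1875.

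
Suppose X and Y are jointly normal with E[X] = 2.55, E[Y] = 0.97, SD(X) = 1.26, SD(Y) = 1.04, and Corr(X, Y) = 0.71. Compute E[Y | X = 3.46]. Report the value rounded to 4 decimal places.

1.5033

The regression of Y on X has slope ρ·σ_Y/σ_X and passes through (μ_X, μ_Y).
E[Y | X=3.46] = 0.97 + (0.71)·(1.04/1.26)·(3.46 − (2.55)) = 0.97 + (0.58603)·(0.91) = 1.5033.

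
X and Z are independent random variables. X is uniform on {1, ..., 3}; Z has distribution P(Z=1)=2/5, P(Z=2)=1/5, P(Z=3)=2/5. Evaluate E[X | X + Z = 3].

5/3

P(X + Z = 3) = 1/5.
Summing X·P(x,y) over outcomes with X + Z = 3 gives 1/3.
E[X | X + Z = 3] = (1/3) / (1/5) = 5/3.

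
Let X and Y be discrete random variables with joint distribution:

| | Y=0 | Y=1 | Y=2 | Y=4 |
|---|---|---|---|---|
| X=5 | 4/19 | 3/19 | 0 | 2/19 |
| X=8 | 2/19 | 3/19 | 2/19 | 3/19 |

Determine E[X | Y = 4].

P(Y = 4) = 5/19.
Summing X·P(X=x,Y=y) over the conditioning event gives 34/19.
E[X | Y = 4] = (34/19) / (5/19) = 34/5.

34/5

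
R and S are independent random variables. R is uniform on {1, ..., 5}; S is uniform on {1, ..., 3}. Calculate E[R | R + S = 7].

9/2

Outcomes with R + S = 7: (4,3), (5,2), each with probability 1/15.
E[R | R + S = 7] = (4 + 5) / 2 = 9/2.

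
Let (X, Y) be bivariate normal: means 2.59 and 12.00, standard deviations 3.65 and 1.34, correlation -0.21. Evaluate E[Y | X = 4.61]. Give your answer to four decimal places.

11.8443

E[Y | X=x] = μ_Y + ρ(σ_Y/σ_X)(x − μ_X) for jointly normal variables.
E[Y | X=4.61] = 12.00 + (-0.21)·(1.34/3.65)·(4.61 − (2.59)) = 12.00 + (-0.077096)·(2.02) = 11.8443.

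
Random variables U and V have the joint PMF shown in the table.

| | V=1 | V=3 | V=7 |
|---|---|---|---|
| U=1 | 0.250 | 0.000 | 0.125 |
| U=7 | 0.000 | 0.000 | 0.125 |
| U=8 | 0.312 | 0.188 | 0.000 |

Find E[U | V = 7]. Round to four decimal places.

4.0000

P(V = 7) = 0.250.
Summing U·P(U=x,V=y) over the conditioning event gives 1.000.
E[U | V = 7] = (1.000) / (0.250) = 4.0000.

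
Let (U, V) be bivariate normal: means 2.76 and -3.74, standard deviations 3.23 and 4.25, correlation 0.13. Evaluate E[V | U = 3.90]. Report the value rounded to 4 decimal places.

For a bivariate normal, E[V | U=x] = μ_V + ρ·(σ_V/σ_U)·(x − μ_U).
E[V | U=3.90] = -3.74 + (0.13)·(4.25/3.23)·(3.90 − (2.76)) = -3.74 + (0.17105)·(1.14) = -3.5450.

-3.5450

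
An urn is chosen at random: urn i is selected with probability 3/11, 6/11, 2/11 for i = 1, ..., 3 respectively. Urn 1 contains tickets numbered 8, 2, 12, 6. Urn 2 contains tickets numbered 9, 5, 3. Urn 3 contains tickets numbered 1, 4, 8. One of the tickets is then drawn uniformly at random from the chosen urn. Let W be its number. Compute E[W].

191/33

E[W | urn 1] = (8+2+12+6)/4 = 7.
E[W | urn 2] = (9+5+3)/3 = 17/3.
E[W | urn 3] = (1+4+8)/3 = 13/3.
E[W] = (3/11)·(7) + (6/11)·(17/3) + (2/11)·(13/3) = 191/33.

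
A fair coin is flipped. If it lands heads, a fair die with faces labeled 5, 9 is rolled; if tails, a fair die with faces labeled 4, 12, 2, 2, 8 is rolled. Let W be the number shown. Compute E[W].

63/10

E[W | heads] = (5+9)/2 = 7.
E[W | tails] = (4+12+2+2+8)/5 = 28/5.
By the law of total expectation,
E[W] = (1/2)·(7) + (1/2)·(28/5) = 63/10.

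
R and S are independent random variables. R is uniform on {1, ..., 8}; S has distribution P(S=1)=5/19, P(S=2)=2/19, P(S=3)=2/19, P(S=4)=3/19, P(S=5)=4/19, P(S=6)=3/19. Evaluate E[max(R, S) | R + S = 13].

P(R + S = 13) = 7/152.
Summing max(R,S)·P(x,y) over outcomes with R + S = 13 gives 53/152.
E[max(R, S) | R + S = 13] = (53/152) / (7/152) = 53/7.

53/7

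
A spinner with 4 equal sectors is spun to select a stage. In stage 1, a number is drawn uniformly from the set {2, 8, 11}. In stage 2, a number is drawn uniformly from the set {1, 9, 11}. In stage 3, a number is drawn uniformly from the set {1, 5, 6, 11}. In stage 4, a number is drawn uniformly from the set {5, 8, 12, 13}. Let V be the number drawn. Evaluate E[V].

E[V | stage 1] = (2+8+11)/3 = 7.
E[V | stage 2] = (1+9+11)/3 = 7.
E[V | stage 3] = (1+5+6+11)/4 = 23/4.
E[V | stage 4] = (5+8+12+13)/4 = 19/2.
E[V] = (1/4)·(7) + (1/4)·(7) + (1/4)·(23/4) + (1/4)·(19/2) = 117/16.

117/16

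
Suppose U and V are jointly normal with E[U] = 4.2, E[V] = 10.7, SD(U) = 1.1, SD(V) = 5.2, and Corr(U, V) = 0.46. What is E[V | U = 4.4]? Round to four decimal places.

For a bivariate normal, E[V | U=x] = μ_V + ρ·(σ_V/σ_U)·(x − μ_U).
E[V | U=4.4] = 10.7 + (0.46)·(5.2/1.1)·(4.4 − (4.2)) = 10.7 + (2.1745)·(0.2) = 11.1349.

11.1349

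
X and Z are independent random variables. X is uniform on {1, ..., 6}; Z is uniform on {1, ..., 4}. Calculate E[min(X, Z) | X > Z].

P(X > Z) = 7/12.
Summing min(X,Z)·P(x,y) over outcomes with X > Z gives 5/4.
E[min(X, Z) | X > Z] = (5/4) / (7/12) = 15/7.

15/7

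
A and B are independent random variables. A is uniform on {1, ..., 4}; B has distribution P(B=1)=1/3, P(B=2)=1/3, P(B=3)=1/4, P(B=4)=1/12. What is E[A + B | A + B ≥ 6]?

P(A + B ≥ 6) = 13/48.
Summing (A+B)·P(x,y) over outcomes with A + B ≥ 6 gives 7/4.
E[A + B | A + B ≥ 6] = (7/4) / (13/48) = 84/13.

84/13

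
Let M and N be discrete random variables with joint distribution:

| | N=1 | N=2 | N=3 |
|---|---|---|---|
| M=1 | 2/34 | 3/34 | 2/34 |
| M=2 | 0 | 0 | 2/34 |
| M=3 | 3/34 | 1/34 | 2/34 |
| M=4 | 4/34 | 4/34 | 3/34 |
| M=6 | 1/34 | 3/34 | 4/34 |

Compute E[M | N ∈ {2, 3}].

P(N ∈ {2, 3}) = 12/17.
Summing M·P(M=x,N=y) over the conditioning event gives 44/17.
E[M | N ∈ {2, 3}] = (44/17) / (12/17) = 11/3.

11/3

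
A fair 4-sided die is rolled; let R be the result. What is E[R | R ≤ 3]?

Given R ≤ 3, R is equally likely to be any of {1, 2, 3}.
E[R | R ≤ 3] = (1 + 2 + 3) / 3 = 2.

2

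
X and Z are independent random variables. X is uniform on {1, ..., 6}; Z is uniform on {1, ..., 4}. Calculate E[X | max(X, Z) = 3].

12/5

P(max(X, Z) = 3) = 5/24.
Summing X·P(x,y) over outcomes with max(X, Z) = 3 gives 1/2.
E[X | max(X, Z) = 3] = (1/2) / (5/24) = 12/5.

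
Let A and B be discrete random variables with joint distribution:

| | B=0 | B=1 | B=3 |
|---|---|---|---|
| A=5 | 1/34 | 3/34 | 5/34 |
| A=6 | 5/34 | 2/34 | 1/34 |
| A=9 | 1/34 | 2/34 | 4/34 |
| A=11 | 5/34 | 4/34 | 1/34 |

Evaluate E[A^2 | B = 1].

793/11

P(B = 1) = 11/34.
Σ A^2·P over the event = 25·(3/34) + 36·(2/34) + 81·(2/34) + 121·(4/34) = 793/34.
E[A^2 | B = 1] = (793/34) / (11/34) = 793/11.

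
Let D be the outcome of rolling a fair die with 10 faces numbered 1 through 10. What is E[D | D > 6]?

17/2

Given D > 6, D is equally likely to be any of {7, 8, 9, 10}.
E[D | D > 6] = (7 + 8 + 9 + 10) / 4 = 17/2.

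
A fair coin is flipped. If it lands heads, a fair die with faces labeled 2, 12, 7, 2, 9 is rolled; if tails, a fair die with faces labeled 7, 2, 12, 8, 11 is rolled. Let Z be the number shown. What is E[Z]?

36/5

E[Z | heads] = (2+12+7+2+9)/5 = 32/5.
E[Z | tails] = (7+2+12+8+11)/5 = 8.
E[Z] = (1/2)·(32/5) + (1/2)·(8) = 36/5.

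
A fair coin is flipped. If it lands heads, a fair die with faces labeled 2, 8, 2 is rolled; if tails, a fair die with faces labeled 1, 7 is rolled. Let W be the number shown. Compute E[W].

4

E[W | heads] = (2+8+2)/3 = 4.
E[W | tails] = (1+7)/2 = 4.
By the law of total expectation,
E[W] = (1/2)·(4) + (1/2)·(4) = 4.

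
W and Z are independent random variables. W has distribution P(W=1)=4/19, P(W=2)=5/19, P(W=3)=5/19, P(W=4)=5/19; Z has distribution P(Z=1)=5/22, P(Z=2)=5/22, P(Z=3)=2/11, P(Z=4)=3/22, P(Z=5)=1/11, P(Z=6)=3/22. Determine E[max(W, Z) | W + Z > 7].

43/8

P(W + Z > 7) = 40/209.
Summing max(W,Z)·P(x,y) over outcomes with W + Z > 7 gives 215/209.
E[max(W, Z) | W + Z > 7] = (215/209) / (40/209) = 43/8.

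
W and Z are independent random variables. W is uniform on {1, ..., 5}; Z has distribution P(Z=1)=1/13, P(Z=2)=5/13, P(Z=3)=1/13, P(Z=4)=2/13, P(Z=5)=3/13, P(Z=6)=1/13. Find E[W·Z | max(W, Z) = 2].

32/11

P(max(W, Z) = 2) = 11/65.
Summing WZ·P(x,y) over outcomes with max(W, Z) = 2 gives 32/65.
E[W·Z | max(W, Z) = 2] = (32/65) / (11/65) = 32/11.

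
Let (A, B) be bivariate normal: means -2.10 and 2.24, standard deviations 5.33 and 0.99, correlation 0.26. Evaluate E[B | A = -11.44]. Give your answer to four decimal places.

For a bivariate normal, E[B | A=x] = μ_B + ρ·(σ_B/σ_A)·(x − μ_A).
E[B | A=-11.44] = 2.24 + (0.26)·(0.99/5.33)·(-11.44 − (-2.10)) = 2.24 + (0.048293)·(-9.34) = 1.7889.

1.7889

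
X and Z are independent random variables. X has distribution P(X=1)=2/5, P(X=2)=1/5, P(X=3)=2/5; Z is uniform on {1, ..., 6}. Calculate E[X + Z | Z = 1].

P(Z = 1) = 1/6.
Summing (X+Z)·P(x,y) over outcomes with Z = 1 gives 1/2.
E[X + Z | Z = 1] = (1/2) / (1/6) = 3.

3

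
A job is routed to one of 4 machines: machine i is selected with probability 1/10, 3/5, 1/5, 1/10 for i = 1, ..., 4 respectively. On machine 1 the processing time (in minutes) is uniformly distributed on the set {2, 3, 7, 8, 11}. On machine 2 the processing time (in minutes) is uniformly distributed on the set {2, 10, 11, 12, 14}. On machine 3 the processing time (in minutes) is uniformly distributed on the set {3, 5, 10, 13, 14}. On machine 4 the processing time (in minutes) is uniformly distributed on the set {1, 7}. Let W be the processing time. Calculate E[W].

E[W | machine 1] = (2+3+7+8+11)/5 = 31/5.
E[W | machine 2] = (2+10+11+12+14)/5 = 49/5.
E[W | machine 3] = (3+5+10+13+14)/5 = 9.
E[W | machine 4] = (1+7)/2 = 4.
By the law of total expectation,
E[W] = (1/10)·(31/5) + (3/5)·(49/5) + (1/5)·(9) + (1/10)·(4) = 87/10.

87/10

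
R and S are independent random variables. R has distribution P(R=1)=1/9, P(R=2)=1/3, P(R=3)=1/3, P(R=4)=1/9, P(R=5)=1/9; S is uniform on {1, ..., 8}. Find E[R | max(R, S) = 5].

P(max(R, S) = 5) = 13/72.
Summing R·P(x,y) over outcomes with max(R, S) = 5 gives 5/8.
E[R | max(R, S) = 5] = (5/8) / (13/72) = 45/13.

45/13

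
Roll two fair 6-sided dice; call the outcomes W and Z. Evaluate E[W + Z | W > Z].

P(W > Z) = 5/12.
Summing (W+Z)·P(x,y) over outcomes with W > Z gives 35/12.
E[W + Z | W > Z] = (35/12) / (5/12) = 7.

7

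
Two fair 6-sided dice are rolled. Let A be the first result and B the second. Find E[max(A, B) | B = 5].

31/6

P(B = 5) = 1/6.
Summing max(A,B)·P(x,y) over outcomes with B = 5 gives 31/36.
E[max(A, B) | B = 5] = (31/36) / (1/6) = 31/6.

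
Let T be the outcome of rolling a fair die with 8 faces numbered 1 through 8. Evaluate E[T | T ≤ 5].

Given T ≤ 5, T is equally likely to be any of {1, 2, 3, 4, 5}.
E[T | T ≤ 5] = (1 + 2 + 3 + 4 + 5) / 5 = 3.

3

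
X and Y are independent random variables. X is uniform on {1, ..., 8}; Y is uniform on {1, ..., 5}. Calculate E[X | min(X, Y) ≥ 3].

11/2

P(min(X, Y) ≥ 3) = 9/20.
Summing X·P(x,y) over outcomes with min(X, Y) ≥ 3 gives 99/40.
E[X | min(X, Y) ≥ 3] = (99/40) / (9/20) = 11/2.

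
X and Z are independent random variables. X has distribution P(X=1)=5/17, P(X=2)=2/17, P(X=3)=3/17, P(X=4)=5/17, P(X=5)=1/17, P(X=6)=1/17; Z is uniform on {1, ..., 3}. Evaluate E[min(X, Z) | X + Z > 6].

P(X + Z > 6) = 10/51.
Summing min(X,Z)·P(x,y) over outcomes with X + Z > 6 gives 26/51.
E[min(X, Z) | X + Z > 6] = (26/51) / (10/51) = 13/5.

13/5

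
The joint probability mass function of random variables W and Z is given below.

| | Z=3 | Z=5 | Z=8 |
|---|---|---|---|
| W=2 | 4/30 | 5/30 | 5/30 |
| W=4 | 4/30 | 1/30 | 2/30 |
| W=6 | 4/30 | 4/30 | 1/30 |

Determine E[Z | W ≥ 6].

P(W ≥ 6) = 3/10.
Σ Z·P over the event = 3·(4/30) + 5·(4/30) + 8·(1/30) = 4/3.
E[Z | W ≥ 6] = (4/3) / (3/10) = 40/9.

40/9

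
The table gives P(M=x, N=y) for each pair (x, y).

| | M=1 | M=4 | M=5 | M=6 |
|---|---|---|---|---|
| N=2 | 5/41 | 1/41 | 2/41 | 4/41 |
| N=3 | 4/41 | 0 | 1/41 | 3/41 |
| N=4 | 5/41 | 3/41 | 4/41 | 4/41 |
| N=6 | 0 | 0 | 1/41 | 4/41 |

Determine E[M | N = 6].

29/5

P(N = 6) = 5/41.
Summing M·P(M=x,N=y) over the conditioning event gives 29/41.
E[M | N = 6] = (29/41) / (5/41) = 29/5.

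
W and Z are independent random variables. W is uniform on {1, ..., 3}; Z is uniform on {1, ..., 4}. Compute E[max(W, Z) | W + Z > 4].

7/2

Outcomes with W + Z > 4: (1,4), (2,3), (2,4), (3,2), (3,3), (3,4), each with probability 1/12.
E[max(W, Z) | W + Z > 4] = (4 + 3 + 4 + 3 + 3 + 4) / 6 = 7/2.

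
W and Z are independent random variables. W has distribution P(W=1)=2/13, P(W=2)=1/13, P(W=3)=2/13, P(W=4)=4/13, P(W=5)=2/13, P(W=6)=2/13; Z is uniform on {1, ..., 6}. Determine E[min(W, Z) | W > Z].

81/35

P(W > Z) = 35/78.
Summing min(W,Z)·P(x,y) over outcomes with W > Z gives 27/26.
E[min(W, Z) | W > Z] = (27/26) / (35/78) = 81/35.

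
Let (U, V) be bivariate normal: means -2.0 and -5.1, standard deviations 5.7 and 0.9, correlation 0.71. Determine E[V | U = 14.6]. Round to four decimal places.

-3.2391

For a bivariate normal, E[V | U=x] = μ_V + ρ·(σ_V/σ_U)·(x − μ_U).
E[V | U=14.6] = -5.1 + (0.71)·(0.9/5.7)·(14.6 − (-2.0)) = -5.1 + (0.112105)·(16.6) = -3.2391.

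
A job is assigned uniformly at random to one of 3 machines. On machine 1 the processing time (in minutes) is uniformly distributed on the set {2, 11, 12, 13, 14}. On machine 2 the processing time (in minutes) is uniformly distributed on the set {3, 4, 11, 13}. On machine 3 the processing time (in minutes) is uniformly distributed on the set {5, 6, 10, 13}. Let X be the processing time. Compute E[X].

E[X | machine 1] = (2+11+12+13+14)/5 = 52/5.
E[X | machine 2] = (3+4+11+13)/4 = 31/4.
E[X | machine 3] = (5+6+10+13)/4 = 17/2.
By the law of total expectation,
E[X] = (1/3)·(52/5) + (1/3)·(31/4) + (1/3)·(17/2) = 533/60.

533/60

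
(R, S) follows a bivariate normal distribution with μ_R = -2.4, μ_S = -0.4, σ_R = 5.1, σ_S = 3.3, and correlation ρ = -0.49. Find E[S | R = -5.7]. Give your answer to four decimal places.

0.6463

The regression of S on R has slope ρ·σ_S/σ_R and passes through (μ_R, μ_S).
E[S | R=-5.7] = -0.4 + (-0.49)·(3.3/5.1)·(-5.7 − (-2.4)) = -0.4 + (-0.31706)·(-3.3) = 0.6463.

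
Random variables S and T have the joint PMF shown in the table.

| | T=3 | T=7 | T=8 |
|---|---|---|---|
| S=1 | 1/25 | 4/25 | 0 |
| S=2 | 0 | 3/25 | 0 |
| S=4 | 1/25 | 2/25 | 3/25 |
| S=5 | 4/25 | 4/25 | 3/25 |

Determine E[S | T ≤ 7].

63/19

P(T ≤ 7) = 19/25.
Σ S·P over the event = 1·(1/25) + 1·(4/25) + 2·(3/25) + 4·(1/25) + 4·(2/25) + 5·(4/25) + 5·(4/25) = 63/25.
E[S | T ≤ 7] = (63/25) / (19/25) = 63/19.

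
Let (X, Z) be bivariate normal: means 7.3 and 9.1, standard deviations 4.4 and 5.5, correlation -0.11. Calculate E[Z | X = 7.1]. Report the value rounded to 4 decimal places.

9.1275

The regression of Z on X has slope ρ·σ_Z/σ_X and passes through (μ_X, μ_Z).
E[Z | X=7.1] = 9.1 + (-0.11)·(5.5/4.4)·(7.1 − (7.3)) = 9.1 + (-0.1375)·(-0.2) = 9.1275.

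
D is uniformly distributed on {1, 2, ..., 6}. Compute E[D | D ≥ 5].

11/2

Given D ≥ 5, D is equally likely to be any of {5, 6}.
E[D | D ≥ 5] = (5 + 6) / 2 = 11/2.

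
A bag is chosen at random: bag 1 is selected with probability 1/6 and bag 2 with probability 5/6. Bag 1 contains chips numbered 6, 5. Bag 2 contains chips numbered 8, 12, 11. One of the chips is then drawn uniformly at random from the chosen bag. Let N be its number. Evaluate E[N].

343/36

E[N | bag 1] = (6+5)/2 = 11/2.
E[N | bag 2] = (8+12+11)/3 = 31/3.
By the law of total expectation,
E[N] = (1/6)·(11/2) + (5/6)·(31/3) = 343/36.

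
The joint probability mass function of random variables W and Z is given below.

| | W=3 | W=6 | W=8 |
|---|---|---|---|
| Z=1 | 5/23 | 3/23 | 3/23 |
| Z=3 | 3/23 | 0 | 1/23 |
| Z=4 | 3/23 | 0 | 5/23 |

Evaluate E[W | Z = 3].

P(Z = 3) = 4/23.
Summing W·P(W=x,Z=y) over the conditioning event gives 17/23.
E[W | Z = 3] = (17/23) / (4/23) = 17/4.

17/4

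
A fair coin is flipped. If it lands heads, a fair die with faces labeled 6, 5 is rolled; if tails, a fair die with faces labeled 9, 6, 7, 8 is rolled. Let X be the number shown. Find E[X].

13/2

E[X | heads] = (6+5)/2 = 11/2.
E[X | tails] = (9+6+7+8)/4 = 15/2.
E[X] = (1/2)·(11/2) + (1/2)·(15/2) = 13/2.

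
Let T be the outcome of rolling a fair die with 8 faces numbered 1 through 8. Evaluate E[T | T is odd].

4

Given T is odd, T is equally likely to be any of {1, 3, 5, 7}.
E[T | T is odd] = (1 + 3 + 5 + 7) / 4 = 4.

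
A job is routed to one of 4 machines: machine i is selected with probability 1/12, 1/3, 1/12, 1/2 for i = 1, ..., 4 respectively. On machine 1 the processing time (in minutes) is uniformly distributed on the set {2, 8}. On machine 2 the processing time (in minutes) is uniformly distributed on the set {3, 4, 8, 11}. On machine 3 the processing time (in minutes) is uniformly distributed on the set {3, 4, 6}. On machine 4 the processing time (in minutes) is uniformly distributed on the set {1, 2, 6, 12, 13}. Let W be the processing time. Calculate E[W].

571/90

E[W | machine 1] = (2+8)/2 = 5.
E[W | machine 2] = (3+4+8+11)/4 = 13/2.
E[W | machine 3] = (3+4+6)/3 = 13/3.
E[W | machine 4] = (1+2+6+12+13)/5 = 34/5.
By the law of total expectation,
E[W] = (1/12)·(5) + (1/3)·(13/2) + (1/12)·(13/3) + (1/2)·(34/5) = 571/90.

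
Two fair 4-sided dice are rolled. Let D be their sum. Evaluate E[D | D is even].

P(D is even) = 1/2.
Σ over the event: 2·1/16 + 4·3/16 + 6·3/16 + 8·1/16 = 5/2.
E[D | D is even] = (5/2) / (1/2) = 5.

5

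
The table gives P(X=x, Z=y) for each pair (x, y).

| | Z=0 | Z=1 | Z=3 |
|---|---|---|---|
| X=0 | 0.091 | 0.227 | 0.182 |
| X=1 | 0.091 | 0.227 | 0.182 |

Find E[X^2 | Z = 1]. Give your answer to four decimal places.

P(Z = 1) = 0.454.
Σ X^2·P over the event = 0·(0.227) + 1·(0.227) = 0.227.
E[X^2 | Z = 1] = (0.227) / (0.454) = 0.5000.

0.5000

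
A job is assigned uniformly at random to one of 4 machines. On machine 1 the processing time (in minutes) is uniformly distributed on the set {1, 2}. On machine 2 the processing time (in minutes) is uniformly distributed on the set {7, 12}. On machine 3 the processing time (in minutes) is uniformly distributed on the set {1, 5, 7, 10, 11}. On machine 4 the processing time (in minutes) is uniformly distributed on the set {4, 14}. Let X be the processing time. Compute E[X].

67/10

E[X | machine 1] = (1+2)/2 = 3/2.
E[X | machine 2] = (7+12)/2 = 19/2.
E[X | machine 3] = (1+5+7+10+11)/5 = 34/5.
E[X | machine 4] = (4+14)/2 = 9.
By the law of total expectation,
E[X] = (1/4)·(3/2) + (1/4)·(19/2) + (1/4)·(34/5) + (1/4)·(9) = 67/10.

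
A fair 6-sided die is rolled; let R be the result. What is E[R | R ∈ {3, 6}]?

9/2

P(R ∈ {3, 6}) = 1/3.
Σ over the event: 3·1/6 + 6·1/6 = 3/2.
E[R | R ∈ {3, 6}] = (3/2) / (1/3) = 9/2.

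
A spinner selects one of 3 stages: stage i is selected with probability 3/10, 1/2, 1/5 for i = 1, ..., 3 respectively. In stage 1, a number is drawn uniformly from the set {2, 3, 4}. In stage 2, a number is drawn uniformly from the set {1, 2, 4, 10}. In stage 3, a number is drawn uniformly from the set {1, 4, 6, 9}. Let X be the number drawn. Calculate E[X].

161/40

E[X | stage 1] = (2+3+4)/3 = 3.
E[X | stage 2] = (1+2+4+10)/4 = 17/4.
E[X | stage 3] = (1+4+6+9)/4 = 5.
By the law of total expectation,
E[X] = (3/10)·(3) + (1/2)·(17/4) + (1/5)·(5) = 161/40.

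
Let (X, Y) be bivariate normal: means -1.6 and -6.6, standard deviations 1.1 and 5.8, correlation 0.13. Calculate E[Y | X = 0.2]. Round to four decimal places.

For a bivariate normal, E[Y | X=x] = μ_Y + ρ·(σ_Y/σ_X)·(x − μ_X).
E[Y | X=0.2] = -6.6 + (0.13)·(5.8/1.1)·(0.2 − (-1.6)) = -6.6 + (0.68545)·(1.8) = -5.3662.

-5.3662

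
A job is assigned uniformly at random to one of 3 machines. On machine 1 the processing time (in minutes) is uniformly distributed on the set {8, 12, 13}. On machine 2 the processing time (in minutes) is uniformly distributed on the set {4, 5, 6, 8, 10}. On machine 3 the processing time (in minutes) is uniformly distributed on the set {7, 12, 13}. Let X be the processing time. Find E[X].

E[X | machine 1] = (8+12+13)/3 = 11.
E[X | machine 2] = (4+5+6+8+10)/5 = 33/5.
E[X | machine 3] = (7+12+13)/3 = 32/3.
By the law of total expectation,
E[X] = (1/3)·(11) + (1/3)·(33/5) + (1/3)·(32/3) = 424/45.

424/45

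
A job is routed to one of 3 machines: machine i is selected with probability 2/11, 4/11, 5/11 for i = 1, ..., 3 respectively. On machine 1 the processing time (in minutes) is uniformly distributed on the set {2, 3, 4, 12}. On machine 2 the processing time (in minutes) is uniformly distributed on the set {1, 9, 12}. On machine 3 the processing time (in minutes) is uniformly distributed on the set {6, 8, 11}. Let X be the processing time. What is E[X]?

E[X | machine 1] = (2+3+4+12)/4 = 21/4.
E[X | machine 2] = (1+9+12)/3 = 22/3.
E[X | machine 3] = (6+8+11)/3 = 25/3.
By the law of total expectation,
E[X] = (2/11)·(21/4) + (4/11)·(22/3) + (5/11)·(25/3) = 163/22.

163/22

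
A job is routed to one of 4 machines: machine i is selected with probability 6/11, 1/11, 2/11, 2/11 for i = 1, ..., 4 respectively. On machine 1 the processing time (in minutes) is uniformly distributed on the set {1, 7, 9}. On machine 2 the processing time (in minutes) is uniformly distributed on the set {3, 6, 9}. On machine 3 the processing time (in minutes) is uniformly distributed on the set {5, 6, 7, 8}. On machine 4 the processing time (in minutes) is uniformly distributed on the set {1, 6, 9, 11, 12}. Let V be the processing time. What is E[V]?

343/55

E[V | machine 1] = (1+7+9)/3 = 17/3.
E[V | machine 2] = (3+6+9)/3 = 6.
E[V | machine 3] = (5+6+7+8)/4 = 13/2.
E[V | machine 4] = (1+6+9+11+12)/5 = 39/5.
By the law of total expectation,
E[V] = (6/11)·(17/3) + (1/11)·(6) + (2/11)·(13/2) + (2/11)·(39/5) = 343/55.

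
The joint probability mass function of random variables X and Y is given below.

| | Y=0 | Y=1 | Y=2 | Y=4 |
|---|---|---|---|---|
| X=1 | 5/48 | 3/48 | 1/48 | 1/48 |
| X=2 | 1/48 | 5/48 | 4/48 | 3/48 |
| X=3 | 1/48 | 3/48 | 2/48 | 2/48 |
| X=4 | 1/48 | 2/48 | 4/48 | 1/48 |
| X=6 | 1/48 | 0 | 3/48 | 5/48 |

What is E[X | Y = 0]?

P(Y = 0) = 3/16.
Σ X·P over the event = 1·(5/48) + 2·(1/48) + 3·(1/48) + 4·(1/48) + 6·(1/48) = 5/12.
E[X | Y = 0] = (5/12) / (3/16) = 20/9.

20/9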